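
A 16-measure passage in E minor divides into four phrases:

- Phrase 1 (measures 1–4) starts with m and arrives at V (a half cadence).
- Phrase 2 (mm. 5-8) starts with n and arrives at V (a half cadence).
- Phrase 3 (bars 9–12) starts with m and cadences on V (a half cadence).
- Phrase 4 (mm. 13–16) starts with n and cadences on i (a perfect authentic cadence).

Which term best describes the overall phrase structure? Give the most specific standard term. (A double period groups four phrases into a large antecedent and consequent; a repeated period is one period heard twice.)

Four phrases in two halves: the first half (bars 1–8) ends with a half cadence, the second (measures 9–16) with a perfect authentic cadence — a large antecedent–consequent pair, i.e. a double period.
Phrase 3 begins with the same material as phrase 1, making it parallel.

parallel double period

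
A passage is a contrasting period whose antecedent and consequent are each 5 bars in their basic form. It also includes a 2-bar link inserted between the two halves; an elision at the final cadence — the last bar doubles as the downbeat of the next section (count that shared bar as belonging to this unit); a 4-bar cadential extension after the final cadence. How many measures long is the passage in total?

16 measures

Basic contrasting period: 5 + 5 = 10 bars.
10 (basic form) + 2 (link) + 4 (cadential extension) = 16.
The elision shares a bar with the next section but does not change this unit's count.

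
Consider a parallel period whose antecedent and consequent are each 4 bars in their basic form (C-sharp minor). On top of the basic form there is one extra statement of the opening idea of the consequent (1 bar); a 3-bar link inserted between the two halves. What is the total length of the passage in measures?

12 measures

Basic parallel period: 4 + 4 = 8 bars.
8 (basic form) + 1 (extra statement) + 3 (link) = 12.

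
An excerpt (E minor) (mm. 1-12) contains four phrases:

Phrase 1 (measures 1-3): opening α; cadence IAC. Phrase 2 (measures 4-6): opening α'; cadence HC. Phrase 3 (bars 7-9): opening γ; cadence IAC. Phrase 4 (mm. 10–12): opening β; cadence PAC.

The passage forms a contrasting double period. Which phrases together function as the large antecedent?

In a double period the first pair of phrases (ending half cadence) is the large antecedent and the second pair (ending perfect authentic cadence) is the large consequent; the antecedent is phrases 1 and 2.

phrases 1 and 2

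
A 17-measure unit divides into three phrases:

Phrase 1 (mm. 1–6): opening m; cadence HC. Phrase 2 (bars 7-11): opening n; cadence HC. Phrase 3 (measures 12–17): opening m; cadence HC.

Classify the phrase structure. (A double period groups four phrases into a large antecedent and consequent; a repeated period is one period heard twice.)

The final phrase closes with a half cadence, which is not stronger than the preceding half cadence; the 3 phrases lack an overall antecedent–consequent design and so form a phrase group.

phrase group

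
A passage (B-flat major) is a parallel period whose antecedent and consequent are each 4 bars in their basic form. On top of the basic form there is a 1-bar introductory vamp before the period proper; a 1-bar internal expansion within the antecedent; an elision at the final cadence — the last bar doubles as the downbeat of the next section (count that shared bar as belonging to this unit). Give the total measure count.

Basic parallel period: 4 + 4 = 8 bars.
8 (basic form) + 1 (introduction) + 1 (internal expansion) = 10.
The elision shares a bar with the next section but does not change this unit's count.

10 measures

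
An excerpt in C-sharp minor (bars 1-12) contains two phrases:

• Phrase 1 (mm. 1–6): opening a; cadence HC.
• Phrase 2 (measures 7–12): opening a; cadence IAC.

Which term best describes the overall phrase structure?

parallel period

Phrase 1 ends with a half cadence (weaker) and phrase 2 with an imperfect authentic cadence (stronger): antecedent + consequent = a period.
The two phrases open with the same material (a / a), so the period is parallel.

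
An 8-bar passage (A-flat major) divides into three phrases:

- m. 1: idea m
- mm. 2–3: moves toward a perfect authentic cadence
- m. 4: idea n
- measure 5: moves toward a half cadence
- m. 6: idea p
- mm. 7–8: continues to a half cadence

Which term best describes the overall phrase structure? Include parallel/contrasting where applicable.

phrase group

The final phrase closes with a half cadence, which is not stronger than the preceding half cadence; the 3 phrases lack an overall antecedent–consequent design and so form a phrase group.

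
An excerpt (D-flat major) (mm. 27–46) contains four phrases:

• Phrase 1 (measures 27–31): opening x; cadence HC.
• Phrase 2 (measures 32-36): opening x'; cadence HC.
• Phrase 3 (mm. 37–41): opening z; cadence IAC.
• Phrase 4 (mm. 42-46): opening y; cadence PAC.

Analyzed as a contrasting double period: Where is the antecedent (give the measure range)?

In a double period the four phrases pair into a large antecedent (phrases 1–2, ending half cadence) and a large consequent (phrases 3–4, ending perfect authentic cadence). The antecedent spans mm. 27–36.

measures 27–36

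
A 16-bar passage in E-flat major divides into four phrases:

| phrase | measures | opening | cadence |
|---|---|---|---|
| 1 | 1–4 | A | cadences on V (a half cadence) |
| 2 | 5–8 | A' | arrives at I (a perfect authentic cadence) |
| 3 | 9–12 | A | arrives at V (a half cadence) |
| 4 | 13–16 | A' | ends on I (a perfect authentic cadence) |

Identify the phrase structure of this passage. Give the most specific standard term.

The cadence pattern HC–PAC–HC–PAC is weak–strong twice, and phrases 3–4 restate phrases 1–2: a period heard twice, not a double period (which would end weakly at phrase 2).

repeated period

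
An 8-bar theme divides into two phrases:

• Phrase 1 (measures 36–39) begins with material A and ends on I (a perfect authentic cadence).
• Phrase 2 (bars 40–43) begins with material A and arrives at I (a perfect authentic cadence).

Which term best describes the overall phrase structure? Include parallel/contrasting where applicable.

Both phrases have the same opening (A) and the same cadence (perfect authentic cadence): the second is a restatement, not a consequent, so this is a repeated phrase rather than a period.

repeated phrase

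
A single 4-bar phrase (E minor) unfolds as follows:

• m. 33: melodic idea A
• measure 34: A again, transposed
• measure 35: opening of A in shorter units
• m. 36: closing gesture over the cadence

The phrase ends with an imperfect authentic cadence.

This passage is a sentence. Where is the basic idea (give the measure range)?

The presentation of a sentence is the basic idea (bar 33) plus its repetition (measure 34); the basic idea is therefore measure 33.

measures 33–33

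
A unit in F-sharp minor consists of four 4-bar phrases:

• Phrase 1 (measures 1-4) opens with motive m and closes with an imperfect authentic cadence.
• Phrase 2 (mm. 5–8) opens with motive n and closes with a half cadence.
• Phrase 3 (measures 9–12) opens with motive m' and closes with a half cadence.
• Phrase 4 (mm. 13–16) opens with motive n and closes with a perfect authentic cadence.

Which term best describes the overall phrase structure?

Four phrases in two halves: the first half (mm. 1-8) ends with a half cadence, the second (bars 9–16) with a perfect authentic cadence — a large antecedent–consequent pair, i.e. a double period.
Phrase 3 begins with the same material as phrase 1, making it parallel.

parallel double period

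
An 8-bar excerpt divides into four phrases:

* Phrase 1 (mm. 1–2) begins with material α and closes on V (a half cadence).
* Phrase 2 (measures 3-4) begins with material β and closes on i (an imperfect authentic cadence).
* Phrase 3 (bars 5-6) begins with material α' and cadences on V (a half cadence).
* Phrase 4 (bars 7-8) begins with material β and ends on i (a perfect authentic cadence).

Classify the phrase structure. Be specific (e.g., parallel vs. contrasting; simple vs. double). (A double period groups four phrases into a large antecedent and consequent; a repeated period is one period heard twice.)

parallel double period

Four phrases in two halves: the first half (mm. 1–4) ends with an imperfect authentic cadence, the second (mm. 5-8) with a perfect authentic cadence — a large antecedent–consequent pair, i.e. a double period.
Phrase 3 begins with the same material as phrase 1, making it parallel.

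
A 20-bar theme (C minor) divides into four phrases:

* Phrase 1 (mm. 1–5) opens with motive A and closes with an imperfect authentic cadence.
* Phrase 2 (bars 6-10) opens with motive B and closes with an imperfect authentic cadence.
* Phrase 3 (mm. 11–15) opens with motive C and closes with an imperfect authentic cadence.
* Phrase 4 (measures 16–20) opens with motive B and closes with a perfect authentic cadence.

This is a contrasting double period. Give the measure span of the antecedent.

In a double period the first pair of phrases (ending imperfect authentic cadence) is the large antecedent and the second pair (ending perfect authentic cadence) is the large consequent; the antecedent is measures 1–10.

measures 1–10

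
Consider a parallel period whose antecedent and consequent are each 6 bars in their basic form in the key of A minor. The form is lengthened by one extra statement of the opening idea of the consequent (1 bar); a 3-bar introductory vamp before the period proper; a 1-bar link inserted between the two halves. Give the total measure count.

17 measures

Basic parallel period: 6 + 6 = 12 bars.
12 (basic form) + 1 (extra statement) + 3 (introduction) + 1 (link) = 17.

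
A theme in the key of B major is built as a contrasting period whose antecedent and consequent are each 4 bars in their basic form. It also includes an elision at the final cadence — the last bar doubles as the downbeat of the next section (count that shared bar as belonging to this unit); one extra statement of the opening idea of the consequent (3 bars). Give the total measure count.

11 measures

Basic contrasting period: 4 + 4 = 8 bars.
8 (basic form) + 3 (extra statement) = 11.
The elision shares a bar with the next section but does not change this unit's count.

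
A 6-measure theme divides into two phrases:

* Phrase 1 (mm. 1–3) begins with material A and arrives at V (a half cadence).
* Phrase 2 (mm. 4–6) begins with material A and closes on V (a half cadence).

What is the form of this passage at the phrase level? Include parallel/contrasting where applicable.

repeated phrase

Both phrases have the same opening (A) and the same cadence (half cadence): the second is a restatement, not a consequent, so this is a repeated phrase rather than a period.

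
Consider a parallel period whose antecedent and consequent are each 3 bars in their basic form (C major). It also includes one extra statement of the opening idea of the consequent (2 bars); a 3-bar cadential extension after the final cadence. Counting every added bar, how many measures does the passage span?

Basic parallel period: 3 + 3 = 6 bars.
6 (basic form) + 2 (extra statement) + 3 (cadential extension) = 11.

11 measures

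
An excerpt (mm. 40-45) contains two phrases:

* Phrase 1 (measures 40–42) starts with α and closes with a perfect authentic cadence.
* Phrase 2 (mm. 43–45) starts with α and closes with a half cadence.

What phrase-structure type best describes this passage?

The second phrase closes with a half cadence, which is not stronger than the first phrase's perfect authentic cadence; without a weak→strong cadential pair there is no antecedent–consequent relationship, so this is a phrase group rather than a period.

phrase group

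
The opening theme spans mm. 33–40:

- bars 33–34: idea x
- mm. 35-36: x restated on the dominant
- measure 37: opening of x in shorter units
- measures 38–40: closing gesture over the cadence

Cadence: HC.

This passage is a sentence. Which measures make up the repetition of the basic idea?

The presentation of a sentence is the basic idea (mm. 33–34) plus its repetition (measures 35-36); the repetition of the basic idea is therefore measures 35–36.

measures 35–36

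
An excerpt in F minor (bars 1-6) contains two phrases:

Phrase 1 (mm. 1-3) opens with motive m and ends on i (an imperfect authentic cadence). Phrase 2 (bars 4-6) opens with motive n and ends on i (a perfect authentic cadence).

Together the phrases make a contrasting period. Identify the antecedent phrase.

phrase 1

The phrase ending with the weaker cadence (imperfect authentic cadence) is the antecedent; the one ending more conclusively (perfect authentic cadence) is the consequent. The antecedent is phrase 1.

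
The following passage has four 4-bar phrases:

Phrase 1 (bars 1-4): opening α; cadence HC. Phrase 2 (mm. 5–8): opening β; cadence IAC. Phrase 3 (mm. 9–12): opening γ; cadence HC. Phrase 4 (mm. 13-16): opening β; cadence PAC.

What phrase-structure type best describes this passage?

Four phrases in two halves: the first half (bars 1–8) ends with an imperfect authentic cadence, the second (bars 9–16) with a perfect authentic cadence — a large antecedent–consequent pair, i.e. a double period.
Phrase 3 begins with different material from phrase 1, making it contrasting.

contrasting double period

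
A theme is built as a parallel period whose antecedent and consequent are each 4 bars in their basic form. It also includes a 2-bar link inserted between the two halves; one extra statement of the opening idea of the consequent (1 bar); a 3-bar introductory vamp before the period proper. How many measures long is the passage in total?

14 measures

Basic parallel period: 4 + 4 = 8 bars.
8 (basic form) + 2 (link) + 1 (extra statement) + 3 (introduction) = 14.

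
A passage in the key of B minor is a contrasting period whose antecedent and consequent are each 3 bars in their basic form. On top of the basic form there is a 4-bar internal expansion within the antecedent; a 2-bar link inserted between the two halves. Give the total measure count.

Basic contrasting period: 3 + 3 = 6 bars.
6 (basic form) + 4 (internal expansion) + 2 (link) = 12.

12 measures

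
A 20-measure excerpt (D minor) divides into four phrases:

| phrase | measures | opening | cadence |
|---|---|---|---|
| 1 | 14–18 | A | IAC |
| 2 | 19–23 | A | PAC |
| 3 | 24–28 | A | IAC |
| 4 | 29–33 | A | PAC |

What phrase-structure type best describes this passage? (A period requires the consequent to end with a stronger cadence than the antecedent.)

The cadence pattern IAC–PAC–IAC–PAC is weak–strong twice, and phrases 3–4 restate phrases 1–2: a period heard twice, not a double period (which would end weakly at phrase 2).

repeated period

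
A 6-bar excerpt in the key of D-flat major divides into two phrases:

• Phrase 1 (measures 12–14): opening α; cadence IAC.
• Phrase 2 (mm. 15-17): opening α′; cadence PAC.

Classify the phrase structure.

parallel period

Phrase 1 ends with an imperfect authentic cadence (weaker) and phrase 2 with a perfect authentic cadence (stronger): antecedent + consequent = a period.
The two phrases open with the same material (α / α′), so the period is parallel.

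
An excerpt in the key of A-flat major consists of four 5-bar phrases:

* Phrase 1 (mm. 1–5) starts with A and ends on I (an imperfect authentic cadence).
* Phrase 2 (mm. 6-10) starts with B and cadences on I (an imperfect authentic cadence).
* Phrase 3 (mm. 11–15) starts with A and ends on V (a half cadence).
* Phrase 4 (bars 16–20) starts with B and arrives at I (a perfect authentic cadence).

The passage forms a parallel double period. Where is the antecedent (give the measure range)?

In a double period the four phrases pair into a large antecedent (phrases 1–2, ending imperfect authentic cadence) and a large consequent (phrases 3–4, ending perfect authentic cadence). The antecedent spans measures 1–10.

measures 1–10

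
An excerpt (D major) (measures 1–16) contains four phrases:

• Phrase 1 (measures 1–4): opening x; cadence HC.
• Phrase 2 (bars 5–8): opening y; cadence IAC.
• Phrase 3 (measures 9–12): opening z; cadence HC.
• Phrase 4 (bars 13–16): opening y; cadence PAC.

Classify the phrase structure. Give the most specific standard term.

contrasting double period

Four phrases in two halves: the first half (mm. 1-8) ends with an imperfect authentic cadence, the second (bars 9–16) with a perfect authentic cadence — a large antecedent–consequent pair, i.e. a double period.
Phrase 3 begins with different material from phrase 1, making it contrasting.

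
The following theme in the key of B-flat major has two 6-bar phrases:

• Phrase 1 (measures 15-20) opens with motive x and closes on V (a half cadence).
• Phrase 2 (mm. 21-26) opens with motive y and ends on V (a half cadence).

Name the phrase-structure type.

phrase group

The second phrase closes with a half cadence, which is not stronger than the first phrase's half cadence; without a weak→strong cadential pair there is no antecedent–consequent relationship, so this is a phrase group rather than a period.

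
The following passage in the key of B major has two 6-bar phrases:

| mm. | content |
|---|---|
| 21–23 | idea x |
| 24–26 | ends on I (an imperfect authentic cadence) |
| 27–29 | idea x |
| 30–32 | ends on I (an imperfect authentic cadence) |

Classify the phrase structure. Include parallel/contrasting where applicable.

Both phrases have the same opening (x) and the same cadence (imperfect authentic cadence): the second is a restatement, not a consequent, so this is a repeated phrase rather than a period.

repeated phrase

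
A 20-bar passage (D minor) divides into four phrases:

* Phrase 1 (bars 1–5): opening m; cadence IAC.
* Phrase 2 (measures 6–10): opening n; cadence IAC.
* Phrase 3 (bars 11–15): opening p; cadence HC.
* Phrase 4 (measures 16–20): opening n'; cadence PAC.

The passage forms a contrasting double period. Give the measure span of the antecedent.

measures 1–10

In a double period the first pair of phrases (ending imperfect authentic cadence) is the large antecedent and the second pair (ending perfect authentic cadence) is the large consequent; the antecedent is measures 1–10.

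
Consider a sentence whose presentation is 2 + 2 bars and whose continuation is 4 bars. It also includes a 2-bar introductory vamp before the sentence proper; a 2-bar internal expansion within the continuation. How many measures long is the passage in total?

Basic sentence: 2 + 2 + 4 = 8 bars.
8 (basic form) + 2 (introduction) + 2 (internal expansion) = 12.

12 measures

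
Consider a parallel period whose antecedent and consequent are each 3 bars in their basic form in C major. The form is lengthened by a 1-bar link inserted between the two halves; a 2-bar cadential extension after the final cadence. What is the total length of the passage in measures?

9 measures

Basic parallel period: 3 + 3 = 6 bars.
6 (basic form) + 1 (link) + 2 (cadential extension) = 9.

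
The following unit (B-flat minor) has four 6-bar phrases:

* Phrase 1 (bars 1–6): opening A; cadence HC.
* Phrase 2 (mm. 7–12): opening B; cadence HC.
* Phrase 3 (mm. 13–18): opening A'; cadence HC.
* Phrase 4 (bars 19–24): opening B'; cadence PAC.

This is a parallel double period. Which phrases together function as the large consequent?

phrases 3 and 4

In a double period the first pair of phrases (ending half cadence) is the large antecedent and the second pair (ending perfect authentic cadence) is the large consequent; the consequent is phrases 3 and 4.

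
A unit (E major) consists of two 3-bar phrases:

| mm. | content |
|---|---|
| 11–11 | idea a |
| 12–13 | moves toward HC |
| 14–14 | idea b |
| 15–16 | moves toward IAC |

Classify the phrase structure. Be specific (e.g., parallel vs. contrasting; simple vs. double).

contrasting period

Phrase 1 ends with a half cadence (weaker) and phrase 2 with an imperfect authentic cadence (stronger): antecedent + consequent = a period.
The two phrases open with different material (a / b), so the period is contrasting.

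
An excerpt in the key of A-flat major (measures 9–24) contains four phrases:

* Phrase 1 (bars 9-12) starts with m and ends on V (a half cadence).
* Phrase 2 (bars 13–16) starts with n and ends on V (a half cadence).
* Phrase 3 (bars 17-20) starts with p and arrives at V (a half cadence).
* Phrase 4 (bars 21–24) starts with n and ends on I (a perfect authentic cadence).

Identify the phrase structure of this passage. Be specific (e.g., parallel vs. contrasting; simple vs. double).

contrasting double period

Four phrases in two halves: the first half (mm. 9-16) ends with a half cadence, the second (bars 17–24) with a perfect authentic cadence — a large antecedent–consequent pair, i.e. a double period.
Phrase 3 begins with different material from phrase 1, making it contrasting.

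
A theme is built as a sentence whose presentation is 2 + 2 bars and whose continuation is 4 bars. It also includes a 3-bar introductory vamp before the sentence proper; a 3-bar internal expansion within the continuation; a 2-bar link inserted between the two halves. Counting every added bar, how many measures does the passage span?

16 measures

Basic sentence: 2 + 2 + 4 = 8 bars.
8 (basic form) + 3 (introduction) + 3 (internal expansion) + 2 (link) = 16.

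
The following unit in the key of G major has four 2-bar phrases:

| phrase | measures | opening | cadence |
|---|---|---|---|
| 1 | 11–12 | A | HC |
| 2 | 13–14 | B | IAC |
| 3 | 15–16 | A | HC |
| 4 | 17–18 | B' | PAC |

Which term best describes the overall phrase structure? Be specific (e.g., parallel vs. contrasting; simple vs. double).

Four phrases in two halves: the first half (measures 11–14) ends with an imperfect authentic cadence, the second (mm. 15–18) with a perfect authentic cadence — a large antecedent–consequent pair, i.e. a double period.
Phrase 3 begins with the same material as phrase 1, making it parallel.

parallel double period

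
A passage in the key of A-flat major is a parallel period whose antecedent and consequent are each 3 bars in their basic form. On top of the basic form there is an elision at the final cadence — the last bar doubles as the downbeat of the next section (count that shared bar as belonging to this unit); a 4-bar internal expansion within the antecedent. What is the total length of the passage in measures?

Basic parallel period: 3 + 3 = 6 bars.
6 (basic form) + 4 (internal expansion) = 10.
The elision shares a bar with the next section but does not change this unit's count.

10 measures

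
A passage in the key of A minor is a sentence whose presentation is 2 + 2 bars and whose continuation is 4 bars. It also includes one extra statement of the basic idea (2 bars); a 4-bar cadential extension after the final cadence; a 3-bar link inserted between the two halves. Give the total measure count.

Basic sentence: 2 + 2 + 4 = 8 bars.
8 (basic form) + 2 (extra statement) + 4 (cadential extension) + 3 (link) = 17.

17 measures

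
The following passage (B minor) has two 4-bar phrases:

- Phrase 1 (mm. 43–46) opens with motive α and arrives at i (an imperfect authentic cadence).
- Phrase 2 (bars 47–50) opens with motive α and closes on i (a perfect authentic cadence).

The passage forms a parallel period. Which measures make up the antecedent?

measures 43–46

The phrase ending with the weaker cadence (imperfect authentic cadence) is the antecedent; the one ending more conclusively (perfect authentic cadence) is the consequent. The antecedent is measures 43–46.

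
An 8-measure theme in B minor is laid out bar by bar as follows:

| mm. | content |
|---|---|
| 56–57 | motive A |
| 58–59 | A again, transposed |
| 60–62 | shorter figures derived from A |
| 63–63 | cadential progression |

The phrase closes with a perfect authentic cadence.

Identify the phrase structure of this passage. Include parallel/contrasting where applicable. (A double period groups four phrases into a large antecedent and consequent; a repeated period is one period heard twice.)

Basic idea (mm. 56–57) + its repetition (mm. 58–59) form the presentation; fragmentation and cadence (mm. 60-63) form the continuation — the 8-bar whole is a sentence.

sentence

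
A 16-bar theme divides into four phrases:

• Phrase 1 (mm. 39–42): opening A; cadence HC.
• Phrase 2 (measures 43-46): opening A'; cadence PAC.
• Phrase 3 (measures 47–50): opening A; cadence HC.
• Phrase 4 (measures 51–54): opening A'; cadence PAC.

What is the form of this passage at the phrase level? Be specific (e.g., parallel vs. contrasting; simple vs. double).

The cadence pattern HC–PAC–HC–PAC is weak–strong twice, and phrases 3–4 restate phrases 1–2: a period heard twice, not a double period (which would end weakly at phrase 2).

repeated period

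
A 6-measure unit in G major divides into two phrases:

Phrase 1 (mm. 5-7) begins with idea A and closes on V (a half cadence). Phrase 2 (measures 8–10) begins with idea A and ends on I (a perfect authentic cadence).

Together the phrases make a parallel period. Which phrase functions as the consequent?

phrase 2

The phrase ending with the weaker cadence (half cadence) is the antecedent; the one ending more conclusively (perfect authentic cadence) is the consequent. The consequent is phrase 2.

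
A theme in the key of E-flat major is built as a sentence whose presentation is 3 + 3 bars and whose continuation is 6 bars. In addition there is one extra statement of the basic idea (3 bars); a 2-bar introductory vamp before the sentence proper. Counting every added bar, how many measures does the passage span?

Basic sentence: 3 + 3 + 6 = 12 bars.
12 (basic form) + 3 (extra statement) + 2 (introduction) = 17.

17 measures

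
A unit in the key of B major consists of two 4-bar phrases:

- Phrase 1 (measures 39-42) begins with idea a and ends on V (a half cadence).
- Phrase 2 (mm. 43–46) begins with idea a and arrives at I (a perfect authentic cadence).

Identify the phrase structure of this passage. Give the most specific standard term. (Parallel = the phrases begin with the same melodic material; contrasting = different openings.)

parallel period

Phrase 1 ends with a half cadence (weaker) and phrase 2 with a perfect authentic cadence (stronger): antecedent + consequent = a period.
The two phrases open with the same material (a / a), so the period is parallel.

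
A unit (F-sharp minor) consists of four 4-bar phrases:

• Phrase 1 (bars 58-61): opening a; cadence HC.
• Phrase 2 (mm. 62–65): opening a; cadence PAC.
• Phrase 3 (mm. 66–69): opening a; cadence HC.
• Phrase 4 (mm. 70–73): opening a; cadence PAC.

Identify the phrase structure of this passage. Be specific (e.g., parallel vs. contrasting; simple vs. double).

The cadence pattern HC–PAC–HC–PAC is weak–strong twice, and phrases 3–4 restate phrases 1–2: a period heard twice, not a double period (which would end weakly at phrase 2).

repeated period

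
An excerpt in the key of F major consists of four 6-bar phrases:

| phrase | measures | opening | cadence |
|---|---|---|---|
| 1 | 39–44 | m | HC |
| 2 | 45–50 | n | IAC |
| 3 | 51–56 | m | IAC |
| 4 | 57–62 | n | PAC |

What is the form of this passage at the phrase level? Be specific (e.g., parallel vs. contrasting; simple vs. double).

parallel double period

Four phrases in two halves: the first half (measures 39-50) ends with an imperfect authentic cadence, the second (mm. 51–62) with a perfect authentic cadence — a large antecedent–consequent pair, i.e. a double period.
Phrase 3 begins with the same material as phrase 1, making it parallel.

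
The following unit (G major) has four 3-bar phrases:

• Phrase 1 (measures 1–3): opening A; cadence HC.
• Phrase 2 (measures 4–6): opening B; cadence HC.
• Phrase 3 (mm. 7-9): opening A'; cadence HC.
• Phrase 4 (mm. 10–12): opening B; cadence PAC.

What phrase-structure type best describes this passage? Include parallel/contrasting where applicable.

parallel double period

Four phrases in two halves: the first half (measures 1–6) ends with a half cadence, the second (mm. 7-12) with a perfect authentic cadence — a large antecedent–consequent pair, i.e. a double period.
Phrase 3 begins with the same material as phrase 1, making it parallel.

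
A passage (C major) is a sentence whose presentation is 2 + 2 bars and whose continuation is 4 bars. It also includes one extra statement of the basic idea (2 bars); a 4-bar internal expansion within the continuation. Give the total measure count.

14 measures

Basic sentence: 2 + 2 + 4 = 8 bars.
8 (basic form) + 2 (extra statement) + 4 (internal expansion) = 14.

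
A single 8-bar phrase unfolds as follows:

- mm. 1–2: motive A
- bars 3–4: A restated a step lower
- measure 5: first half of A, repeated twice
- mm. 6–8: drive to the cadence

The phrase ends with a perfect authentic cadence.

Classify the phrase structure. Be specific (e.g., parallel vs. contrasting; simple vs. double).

sentence

Basic idea (measures 1–2) + its repetition (measures 3-4) form the presentation; fragmentation and cadence (measures 5-8) form the continuation — the 8-bar whole is a sentence.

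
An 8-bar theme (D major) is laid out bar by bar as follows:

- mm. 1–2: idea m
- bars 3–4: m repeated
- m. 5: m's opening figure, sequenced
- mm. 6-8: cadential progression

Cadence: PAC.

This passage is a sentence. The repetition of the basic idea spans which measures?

The presentation of a sentence is the basic idea (bars 1-2) plus its repetition (mm. 3-4); the repetition of the basic idea is therefore bars 3–4.

measures 3–4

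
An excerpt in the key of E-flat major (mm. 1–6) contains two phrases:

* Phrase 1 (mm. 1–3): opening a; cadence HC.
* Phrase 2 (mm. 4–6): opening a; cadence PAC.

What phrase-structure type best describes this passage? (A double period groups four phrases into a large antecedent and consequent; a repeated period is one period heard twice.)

Phrase 1 ends with a half cadence (weaker) and phrase 2 with a perfect authentic cadence (stronger): antecedent + consequent = a period.
The two phrases open with the same material (a / a), so the period is parallel.

parallel period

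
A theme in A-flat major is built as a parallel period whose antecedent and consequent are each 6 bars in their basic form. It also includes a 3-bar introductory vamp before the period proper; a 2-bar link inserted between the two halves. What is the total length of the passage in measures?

Basic parallel period: 6 + 6 = 12 bars.
12 (basic form) + 3 (introduction) + 2 (link) = 17.

17 measures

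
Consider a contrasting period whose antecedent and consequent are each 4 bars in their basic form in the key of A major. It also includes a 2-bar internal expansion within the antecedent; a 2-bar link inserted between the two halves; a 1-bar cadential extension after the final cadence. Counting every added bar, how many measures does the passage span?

Basic contrasting period: 4 + 4 = 8 bars.
8 (basic form) + 2 (internal expansion) + 2 (link) + 1 (cadential extension) = 13.

13 measures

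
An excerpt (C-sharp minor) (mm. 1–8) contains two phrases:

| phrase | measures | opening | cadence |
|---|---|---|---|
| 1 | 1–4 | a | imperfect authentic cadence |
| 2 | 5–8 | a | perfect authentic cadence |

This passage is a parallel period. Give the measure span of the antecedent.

measures 1–4

The antecedent is the phrase ending with the weaker cadence (imperfect authentic cadence, phrase 1) and the consequent the one ending more conclusively (perfect authentic cadence, phrase 2); the antecedent is mm. 1–4.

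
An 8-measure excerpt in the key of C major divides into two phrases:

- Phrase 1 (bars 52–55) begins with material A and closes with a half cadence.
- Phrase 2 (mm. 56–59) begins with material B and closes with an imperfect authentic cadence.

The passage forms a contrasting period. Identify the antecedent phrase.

The phrase ending with the weaker cadence (half cadence) is the antecedent; the one ending more conclusively (imperfect authentic cadence) is the consequent. The antecedent is phrase 1.

phrase 1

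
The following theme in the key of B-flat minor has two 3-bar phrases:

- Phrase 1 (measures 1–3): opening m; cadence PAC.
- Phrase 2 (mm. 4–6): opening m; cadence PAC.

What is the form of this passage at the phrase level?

repeated phrase

Both phrases have the same opening (m) and the same cadence (perfect authentic cadence): the second is a restatement, not a consequent, so this is a repeated phrase rather than a period.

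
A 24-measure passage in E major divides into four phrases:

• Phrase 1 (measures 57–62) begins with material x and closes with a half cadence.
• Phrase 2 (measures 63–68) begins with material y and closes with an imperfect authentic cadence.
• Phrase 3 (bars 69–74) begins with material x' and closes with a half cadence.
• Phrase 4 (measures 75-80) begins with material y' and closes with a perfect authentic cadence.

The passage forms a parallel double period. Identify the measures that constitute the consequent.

measures 69–80

In a double period the four phrases pair into a large antecedent (phrases 1–2, ending imperfect authentic cadence) and a large consequent (phrases 3–4, ending perfect authentic cadence). The consequent spans bars 69–80.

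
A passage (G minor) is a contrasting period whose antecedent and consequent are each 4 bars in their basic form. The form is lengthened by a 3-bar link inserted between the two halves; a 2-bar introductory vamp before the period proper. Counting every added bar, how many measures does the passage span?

13 measures

Basic contrasting period: 4 + 4 = 8 bars.
8 (basic form) + 3 (link) + 2 (introduction) = 13.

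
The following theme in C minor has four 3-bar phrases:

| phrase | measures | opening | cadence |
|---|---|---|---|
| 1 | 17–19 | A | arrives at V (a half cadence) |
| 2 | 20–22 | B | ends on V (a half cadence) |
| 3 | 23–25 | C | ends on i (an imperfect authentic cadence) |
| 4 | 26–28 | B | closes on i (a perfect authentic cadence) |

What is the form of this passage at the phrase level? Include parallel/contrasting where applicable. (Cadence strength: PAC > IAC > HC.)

contrasting double period

Four phrases in two halves: the first half (mm. 17-22) ends with a half cadence, the second (mm. 23–28) with a perfect authentic cadence — a large antecedent–consequent pair, i.e. a double period.
Phrase 3 begins with different material from phrase 1, making it contrasting.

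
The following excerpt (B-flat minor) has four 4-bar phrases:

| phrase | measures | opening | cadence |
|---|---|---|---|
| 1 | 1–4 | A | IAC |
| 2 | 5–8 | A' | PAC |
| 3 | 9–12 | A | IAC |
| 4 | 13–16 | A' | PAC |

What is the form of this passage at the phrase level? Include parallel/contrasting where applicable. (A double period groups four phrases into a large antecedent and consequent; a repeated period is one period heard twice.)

repeated period

The cadence pattern IAC–PAC–IAC–PAC is weak–strong twice, and phrases 3–4 restate phrases 1–2: a period heard twice, not a double period (which would end weakly at phrase 2).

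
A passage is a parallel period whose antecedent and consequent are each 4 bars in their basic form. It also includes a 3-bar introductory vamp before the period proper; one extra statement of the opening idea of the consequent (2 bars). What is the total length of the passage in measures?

13 measures

Basic parallel period: 4 + 4 = 8 bars.
8 (basic form) + 3 (introduction) + 2 (extra statement) = 13.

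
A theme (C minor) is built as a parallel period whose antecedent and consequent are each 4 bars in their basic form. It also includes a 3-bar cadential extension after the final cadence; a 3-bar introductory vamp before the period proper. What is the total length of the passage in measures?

14 measures

Basic parallel period: 4 + 4 = 8 bars.
8 (basic form) + 3 (cadential extension) + 3 (introduction) = 14.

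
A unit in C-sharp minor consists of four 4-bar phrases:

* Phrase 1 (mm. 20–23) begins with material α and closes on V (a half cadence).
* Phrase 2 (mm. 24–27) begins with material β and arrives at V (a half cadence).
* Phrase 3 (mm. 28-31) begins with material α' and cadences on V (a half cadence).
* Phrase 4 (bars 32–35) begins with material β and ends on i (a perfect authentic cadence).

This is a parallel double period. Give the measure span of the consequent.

In a double period the first pair of phrases (ending half cadence) is the large antecedent and the second pair (ending perfect authentic cadence) is the large consequent; the consequent is measures 28–35.

measures 28–35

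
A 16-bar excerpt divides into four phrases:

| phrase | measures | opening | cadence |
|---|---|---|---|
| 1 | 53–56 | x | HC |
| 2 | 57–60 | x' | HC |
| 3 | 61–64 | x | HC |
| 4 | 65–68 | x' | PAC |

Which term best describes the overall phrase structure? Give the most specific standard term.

Four phrases in two halves: the first half (mm. 53–60) ends with a half cadence, the second (measures 61-68) with a perfect authentic cadence — a large antecedent–consequent pair, i.e. a double period.
Phrase 3 begins with the same material as phrase 1, making it parallel.

parallel double period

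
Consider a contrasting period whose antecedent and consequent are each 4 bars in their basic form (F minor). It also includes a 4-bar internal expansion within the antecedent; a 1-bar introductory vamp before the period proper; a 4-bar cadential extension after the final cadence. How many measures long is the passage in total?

17 measures

Basic contrasting period: 4 + 4 = 8 bars.
8 (basic form) + 4 (internal expansion) + 1 (introduction) + 4 (cadential extension) = 17.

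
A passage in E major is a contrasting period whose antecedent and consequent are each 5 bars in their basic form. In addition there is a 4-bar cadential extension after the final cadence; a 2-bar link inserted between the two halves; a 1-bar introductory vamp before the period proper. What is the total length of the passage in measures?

17 measures

Basic contrasting period: 5 + 5 = 10 bars.
10 (basic form) + 4 (cadential extension) + 2 (link) + 1 (introduction) = 17.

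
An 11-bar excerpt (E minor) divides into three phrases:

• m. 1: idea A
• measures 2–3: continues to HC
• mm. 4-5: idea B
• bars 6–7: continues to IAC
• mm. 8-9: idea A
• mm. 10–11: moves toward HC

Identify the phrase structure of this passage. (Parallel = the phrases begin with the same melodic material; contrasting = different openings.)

phrase group

The final phrase closes with a half cadence, which is not stronger than the preceding imperfect authentic cadence; the 3 phrases lack an overall antecedent–consequent design and so form a phrase group.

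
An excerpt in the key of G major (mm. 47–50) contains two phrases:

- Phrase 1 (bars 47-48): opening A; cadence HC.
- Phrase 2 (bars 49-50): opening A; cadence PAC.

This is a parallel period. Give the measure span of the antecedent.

The phrase ending with the weaker cadence (half cadence) is the antecedent; the one ending more conclusively (perfect authentic cadence) is the consequent. The antecedent is measures 47–48.

measures 47–48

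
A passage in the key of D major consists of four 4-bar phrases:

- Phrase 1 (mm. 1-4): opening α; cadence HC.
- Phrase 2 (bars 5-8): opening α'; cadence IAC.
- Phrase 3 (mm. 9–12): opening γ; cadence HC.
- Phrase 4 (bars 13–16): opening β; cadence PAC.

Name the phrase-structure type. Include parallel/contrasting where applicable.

contrasting double period

Four phrases in two halves: the first half (mm. 1–8) ends with an imperfect authentic cadence, the second (bars 9-16) with a perfect authentic cadence — a large antecedent–consequent pair, i.e. a double period.
Phrase 3 begins with different material from phrase 1, making it contrasting.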